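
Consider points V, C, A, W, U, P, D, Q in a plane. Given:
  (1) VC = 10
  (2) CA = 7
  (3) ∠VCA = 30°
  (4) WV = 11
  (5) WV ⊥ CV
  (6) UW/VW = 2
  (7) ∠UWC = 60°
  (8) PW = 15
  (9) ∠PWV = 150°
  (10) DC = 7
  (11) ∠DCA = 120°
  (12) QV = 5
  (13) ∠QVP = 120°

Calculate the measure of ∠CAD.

Step 1: By the law of cosines on triangle ACD: AD² = 7² + 7² − 2·7·7·cos(120°) = 147, so AD = 7·√3.
Step 2: By the inverse law of cosines on triangle CAD: cos(∠CAD) = (7² + (7·√3)² − 7²) / (2·7·7·√3) = 147/169.74 = 0.866, so ∠CAD = 30°.

Therefore, the measure of angle ∠CAD = 30°.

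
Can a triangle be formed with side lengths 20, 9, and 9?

Check the triangle inequality: 9 + 9 = 18 ≤ 20.
Since the sum of two sides does not exceed the third, no triangle can be formed.

No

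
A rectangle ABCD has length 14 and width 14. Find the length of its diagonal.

A rectangle's diagonal splits it into two right triangles, with the diagonal as the hypotenuse.
By the Pythagorean theorem, d^2 = 14^2 + 14^2 = 392.
Therefore d = sqrt(392) = 14*sqrt(2).

14*sqrt(2)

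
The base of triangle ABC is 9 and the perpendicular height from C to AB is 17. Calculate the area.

A triangle's area is half the area of a rectangle with the same base and height.
Area = (1/2) * 9 * 17 = 153/2.

153/2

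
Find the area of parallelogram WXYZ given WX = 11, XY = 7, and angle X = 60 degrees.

Area = a * b * sin(theta)
Area = 11 * 7 * sin(60 degrees)
Area = 77 * sqrt(3)/2
Area = 77*sqrt(3)/2

77*sqrt(3)/2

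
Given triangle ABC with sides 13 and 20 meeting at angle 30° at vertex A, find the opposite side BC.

Law of cosines: BC^2 = 13^2 + 20^2 - 2(13)(20)cos(30°) = 569 - 260*sqrt(3), so BC = sqrt(569 - 260*sqrt(3)).

sqrt(569 - 260*sqrt(3))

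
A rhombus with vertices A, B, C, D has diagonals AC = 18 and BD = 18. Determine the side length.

In a rhombus, the diagonals bisect each other perpendicularly, creating four congruent right triangles.
Each triangle has legs 9 (half of 18) and 9 (half of 18).
The hypotenuse of each right triangle is a side of the rhombus:
side = sqrt(9^2 + 9^2) = sqrt(162) = 9*sqrt(2)

9*sqrt(2)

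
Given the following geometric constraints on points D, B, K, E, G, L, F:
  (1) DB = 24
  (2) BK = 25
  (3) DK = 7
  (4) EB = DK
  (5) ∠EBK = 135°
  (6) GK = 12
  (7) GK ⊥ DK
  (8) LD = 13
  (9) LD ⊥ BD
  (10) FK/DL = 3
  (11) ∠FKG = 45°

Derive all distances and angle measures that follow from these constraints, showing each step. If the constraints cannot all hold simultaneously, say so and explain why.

The constraints are consistent.

From the given relations:
  EB = DK = 7
  FK = 3·DL = 3·13 = 39

Step 1: From DK = 7, KG = 12, and ∠DKG = 90°, by the law of cosines:
  DG² = DK² + KG² - 2·DK·KG·cos(90°) = 49 + 144 - 0 = 193
  DG = √193

Step 2: From BD = 24, DL = 13, and ∠BDL = 90°, by the law of cosines:
  BL² = BD² + DL² - 2·BD·DL·cos(90°) = 576 + 169 - 0 = 745
  BL ≈ 27.29

Step 3: From KB = 25, BE = 7, and ∠KBE = 135°, by the law of cosines:
  KE² = KB² + BE² - 2·KB·BE·cos(135°) = 625 + 49 + 247.5 = 921.5
  KE ≈ 30.36

Step 4: From GK = 12, KF = 39, and ∠GKF = 45°, by the law of cosines:
  GF² = GK² + KF² - 2·GK·KF·cos(45°) = 144 + 1521 - 661.9 = 1003
  GF ≈ 31.67

Step 5: From DB = 24, DK = 7, BK = 25, by the inverse law of cosines:
  cos(∠BDK) = (DB² + DK² - BK²) / (2·DB·DK)
  ∠BDK = 90°

Step 6: From BD = 24, BK = 25, DK = 7, by the inverse law of cosines:
  cos(∠DBK) = (BD² + BK² - DK²) / (2·BD·BK)
  ∠DBK = 16.26°

Step 7: From KB = 25, KD = 7, BD = 24, by the inverse law of cosines:
  cos(∠BKD) = (KB² + KD² - BD²) / (2·KB·KD)
  ∠BKD = 73.74°

Step 8: From DG = √193, DK = 7, GK = 12, by the inverse law of cosines:
  cos(∠GDK) = (DG² + DK² - GK²) / (2·DG·DK)
  ∠GDK = 59.74°

Step 9: From BD = 24, BL = 27.29, DL = 13, by the inverse law of cosines:
  cos(∠DBL) = (BD² + BL² - DL²) / (2·BD·BL)
  ∠DBL = 28.44°

Step 10: From KB = 25, KE = 30.36, BE = 7, by the inverse law of cosines:
  cos(∠BKE) = (KB² + KE² - BE²) / (2·KB·KE)
  ∠BKE = 9.38°

Step 11: From EB = 7, EK = 30.36, BK = 25, by the inverse law of cosines:
  cos(∠BEK) = (EB² + EK² - BK²) / (2·EB·EK)
  ∠BEK = 35.62°

Step 12: From GD = √193, GK = 12, DK = 7, by the inverse law of cosines:
  cos(∠DGK) = (GD² + GK² - DK²) / (2·GD·GK)
  ∠DGK = 30.26°

Step 13: From GF = 31.67, GK = 12, FK = 39, by the inverse law of cosines:
  cos(∠FGK) = (GF² + GK² - FK²) / (2·GF·GK)
  ∠FGK = 119.46°

Step 14: From LB = 27.29, LD = 13, BD = 24, by the inverse law of cosines:
  cos(∠BLD) = (LB² + LD² - BD²) / (2·LB·LD)
  ∠BLD = 61.56°

Step 15: From FG = 31.67, FK = 39, GK = 12, by the inverse law of cosines:
  cos(∠GFK) = (FG² + FK² - GK²) / (2·FG·FK)
  ∠GFK = 15.54°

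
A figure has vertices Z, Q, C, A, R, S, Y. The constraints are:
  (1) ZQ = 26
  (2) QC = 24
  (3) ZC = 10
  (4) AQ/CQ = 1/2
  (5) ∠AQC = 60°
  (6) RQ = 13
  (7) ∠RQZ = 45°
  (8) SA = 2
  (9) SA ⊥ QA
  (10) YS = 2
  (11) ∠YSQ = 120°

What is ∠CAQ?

From the given relations: AQ = 1/2·CQ = 1/2·24 = 12.
Step 1: By the law of cosines on triangle AQC: AC² = 12² + 24² − 2·12·24·cos(60°) = 432, so AC = 12·√3.
Step 2: By the inverse law of cosines on triangle CAQ: cos(∠CAQ) = ((12·√3)² + 12² − 24²) / (2·12·√3·12) = 0/498.83 = 0, so ∠CAQ = 90°.

Therefore, the measure of angle ∠CAQ = 90°.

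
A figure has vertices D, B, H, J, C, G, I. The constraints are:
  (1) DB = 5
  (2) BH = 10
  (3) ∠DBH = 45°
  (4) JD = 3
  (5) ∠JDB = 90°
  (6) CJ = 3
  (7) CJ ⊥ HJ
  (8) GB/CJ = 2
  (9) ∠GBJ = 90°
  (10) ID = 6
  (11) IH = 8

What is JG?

From the given relations: GB = 2·CJ = 2·3 = 6.
Step 1: By the law of cosines on triangle BDJ: BJ² = 5² + 3² − 2·5·3·cos(90°) = 34, so BJ = √34.
Step 2: By the law of cosines on triangle JBG: JG² = √34² + 6² − 2·√34·6·cos(90°) = 70, so JG = √70.

Therefore, the length of JG = √70.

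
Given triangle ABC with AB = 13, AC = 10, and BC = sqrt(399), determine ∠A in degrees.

When all three sides of a triangle are known, the law of cosines can be rearranged to find any angle.
cos(C) = (a² + b² - c²) / (2ab) gives cos(A) = -1/2.
Taking the inverse cosine: A = 120°.

120°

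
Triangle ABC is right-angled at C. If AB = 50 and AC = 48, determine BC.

By the Pythagorean theorem: BC^2 = AB^2 - AC^2
BC^2 = 50^2 - 48^2 = 2500 - 2304 = 196
BC = sqrt(196) = 14

14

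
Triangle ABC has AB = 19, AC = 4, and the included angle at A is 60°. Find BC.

Law of cosines: BC^2 = 19^2 + 4^2 - 2(19)(4)cos(60°) = 301, so BC = sqrt(301).

sqrt(301)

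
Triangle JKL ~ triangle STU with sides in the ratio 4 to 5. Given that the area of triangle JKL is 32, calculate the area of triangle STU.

Area ratio = (4/5)^2 = 16/25. Area of STU = 32 * 25/16 = 50.

50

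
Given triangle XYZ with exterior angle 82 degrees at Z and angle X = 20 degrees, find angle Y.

angle Y = 82 - 20 = 62 degrees (exterior angle theorem).

62 degrees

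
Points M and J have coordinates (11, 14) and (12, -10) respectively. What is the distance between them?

d = sqrt((1)^2 + (-24)^2) = sqrt(577)

sqrt(577)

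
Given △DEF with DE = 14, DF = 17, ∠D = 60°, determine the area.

When two sides and the included angle are known, the area formula is (1/2)ab sin(C).
The height from one side to the opposite vertex is 17 sin(60°) = 17*sqrt(3)/2.
Area = (1/2) * 14 * 17*sqrt(3)/2 = 119*sqrt(3)/2.

119*sqrt(3)/2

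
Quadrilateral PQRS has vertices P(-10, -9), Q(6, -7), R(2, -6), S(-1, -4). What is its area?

Shoelace: sum of cross terms = 57, Area = (1/2)|57| = 57/2

57/2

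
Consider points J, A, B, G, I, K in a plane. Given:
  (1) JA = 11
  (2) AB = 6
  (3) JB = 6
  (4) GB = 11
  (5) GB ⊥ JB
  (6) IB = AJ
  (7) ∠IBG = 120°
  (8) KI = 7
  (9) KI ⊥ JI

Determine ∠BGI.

From the given relations: IB = AJ = 11.
Step 1: By the law of cosines on triangle GBI: GI² = 11² + 11² − 2·11·11·cos(120°) = 363, so GI = 11·√3.
Step 2: By the inverse law of cosines on triangle BGI: cos(∠BGI) = (11² + (11·√3)² − 11²) / (2·11·11·√3) = 363/419.16 = 0.866, so ∠BGI = 30°.

Therefore, the measure of angle ∠BGI = 30°.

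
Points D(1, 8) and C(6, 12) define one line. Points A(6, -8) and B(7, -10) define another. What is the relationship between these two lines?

Slope of line 1: m1 = (12 - 8)/(6 - 1) = 4/5 = 4/5
Slope of line 2: m2 = (-10 - -8)/(7 - 6) = -2/1 = -2
For parallel lines we need equal slopes: 4/5 != -2.
For perpendicular lines we need m1*m2 = -1: (4/5)(-2) = -8/5 != -1.
Since neither condition holds, the lines are neither parallel nor perpendicular.

Neither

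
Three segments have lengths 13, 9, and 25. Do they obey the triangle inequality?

Check the triangle inequality: 13 + 9 = 22 ≤ 25.
Since the sum of two sides does not exceed the third, no triangle can be formed.

No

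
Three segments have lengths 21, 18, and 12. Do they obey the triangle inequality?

For three segments to close into a triangle, no single side can be as long as the other two combined.
The longest side is 21, and 12 + 18 = 30 > 21.
A triangle can be formed.

Yes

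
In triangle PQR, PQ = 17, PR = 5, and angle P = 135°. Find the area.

When two sides and the included angle are known, the area formula is (1/2)ab sin(C).
The height from one side to the opposite vertex is 5 sin(135°) = 5*sqrt(2)/2.
Area = (1/2) * 17 * 5*sqrt(2)/2 = 85*sqrt(2)/4.

85*sqrt(2)/4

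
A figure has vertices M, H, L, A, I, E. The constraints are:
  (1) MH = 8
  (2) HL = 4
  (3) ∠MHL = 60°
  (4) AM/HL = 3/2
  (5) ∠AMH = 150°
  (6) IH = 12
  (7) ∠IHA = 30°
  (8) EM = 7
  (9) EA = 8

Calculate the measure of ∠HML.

Step 1: By the law of cosines on triangle MHL: ML² = 8² + 4² − 2·8·4·cos(60°) = 48, so ML = 4·√3.
Step 2: By the inverse law of cosines on triangle HML: cos(∠HML) = (8² + (4·√3)² − 4²) / (2·8·4·√3) = 96/110.85 = 0.866, so ∠HML = 30°.

Therefore, the measure of angle ∠HML = 30°.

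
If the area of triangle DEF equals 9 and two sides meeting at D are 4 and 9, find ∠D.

Area = (1/2) * a * b * sin(C)
sin(C) = 2 * Area / (a * b)
sin(C) = 2 * 9 / (4 * 9)
sin(C) = 1/2
C = arcsin(1/2) = 30°
Since sin(180° - C) = sin(C), the obtuse angle 150° gives the same area, so C = 30° or C = 150°.

30° or 150°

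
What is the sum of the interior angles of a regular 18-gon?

The sum of interior angles of an n-sided polygon is (n - 2) * 180.
For n = 18: (18 - 2) * 180 = 16 * 180 = 2880 degrees.

2880 degrees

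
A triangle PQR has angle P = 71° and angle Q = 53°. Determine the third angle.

By the triangle angle sum property, the three interior angles of any triangle add up to 180°.
We know angle P = 71° and angle Q = 53°, so their sum is 124°.
Therefore angle R = 180° - 124° = 56°.

56 degrees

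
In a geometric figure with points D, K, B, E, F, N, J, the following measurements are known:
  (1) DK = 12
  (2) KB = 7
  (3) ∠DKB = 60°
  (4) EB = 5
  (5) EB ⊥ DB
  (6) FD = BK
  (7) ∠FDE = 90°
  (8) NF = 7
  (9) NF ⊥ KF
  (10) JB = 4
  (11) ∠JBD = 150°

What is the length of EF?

From the given relations: FD = BK = 7.
Step 1: By the law of cosines on triangle BKD: BD² = 7² + 12² − 2·7·12·cos(60°) = 109, so BD = √109.
Step 2: By the law of cosines on triangle EBD: ED² = 5² + √109² − 2·5·√109·cos(90°) = 134, so ED = √134.
Step 3: By the law of cosines on triangle EDF: EF² = √134² + 7² − 2·√134·7·cos(90°) = 183, so EF = √183.

Therefore, the length of EF = √183.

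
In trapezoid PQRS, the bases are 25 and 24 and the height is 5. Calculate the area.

Area of a trapezoid = (base1 + base2) * height / 2
Area = (25 + 24) * 5 / 2
Area = 49 * 5 / 2
Area = 245 / 2
Area = 245/2

245/2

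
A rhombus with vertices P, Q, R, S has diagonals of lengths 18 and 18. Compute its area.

Area = (18 * 18) / 2 = 324 / 2 = 162

162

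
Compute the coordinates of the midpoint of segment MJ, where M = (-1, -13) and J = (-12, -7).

M = ((x₁ + x₂)/2, (y₁ + y₂)/2)
= ((-1 + -12)/2, (-13 + -7)/2)
= (-13/2, -20/2) = (-13/2, -10)

(-13/2, -10)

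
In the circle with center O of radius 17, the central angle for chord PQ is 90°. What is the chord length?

Chord length = 2r sin(θ/2)
= 2 × 17 × sin(90°/2)
= 2 × 17 × sin(45°)
= 17*sqrt(2)

17*sqrt(2)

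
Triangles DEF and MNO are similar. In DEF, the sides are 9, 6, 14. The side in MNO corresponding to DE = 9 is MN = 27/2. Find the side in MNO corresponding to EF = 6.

Since the triangles are similar, the ratio of corresponding sides is constant.
Scale factor k = MN / DE = 27/2 / 9 = 3/2
NO = k * EF = 3/2 * 6 = 9

9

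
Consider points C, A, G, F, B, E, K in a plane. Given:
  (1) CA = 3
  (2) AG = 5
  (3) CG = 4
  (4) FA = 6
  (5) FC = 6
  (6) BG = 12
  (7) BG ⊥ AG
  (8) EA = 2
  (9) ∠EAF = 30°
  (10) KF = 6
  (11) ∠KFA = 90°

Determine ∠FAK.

Step 1: By the law of cosines on triangle AFK: AK² = 6² + 6² − 2·6·6·cos(90°) = 72, so AK = 6·√2.
Step 2: By the inverse law of cosines on triangle FAK: cos(∠FAK) = (6² + (6·√2)² − 6²) / (2·6·6·√2) = 72/101.82 = 0.7071, so ∠FAK = 45°.

Therefore, the measure of angle ∠FAK = 45°.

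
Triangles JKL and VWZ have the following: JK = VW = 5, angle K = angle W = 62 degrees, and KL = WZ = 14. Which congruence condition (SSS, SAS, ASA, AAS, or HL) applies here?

The given information provides:
JK = VW = 5, angle K = angle W = 62 degrees, and KL = WZ = 14
This matches the SAS congruence theorem.
Two pairs of corresponding sides and the included angle are equal (Side-Angle-Side).

SAS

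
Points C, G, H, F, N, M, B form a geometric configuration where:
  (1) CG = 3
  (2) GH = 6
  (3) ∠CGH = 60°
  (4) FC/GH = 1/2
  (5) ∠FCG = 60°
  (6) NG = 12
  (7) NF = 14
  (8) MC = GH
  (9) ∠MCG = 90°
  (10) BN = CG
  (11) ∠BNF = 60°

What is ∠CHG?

Step 1: By the law of cosines on triangle HGC: HC² = 6² + 3² − 2·6·3·cos(60°) = 27, so HC = 3·√3.
Step 2: By the inverse law of cosines on triangle CHG: cos(∠CHG) = ((3·√3)² + 6² − 3²) / (2·3·√3·6) = 54/62.35 = 0.866, so ∠CHG = 30°.

Therefore, the measure of angle ∠CHG = 30°.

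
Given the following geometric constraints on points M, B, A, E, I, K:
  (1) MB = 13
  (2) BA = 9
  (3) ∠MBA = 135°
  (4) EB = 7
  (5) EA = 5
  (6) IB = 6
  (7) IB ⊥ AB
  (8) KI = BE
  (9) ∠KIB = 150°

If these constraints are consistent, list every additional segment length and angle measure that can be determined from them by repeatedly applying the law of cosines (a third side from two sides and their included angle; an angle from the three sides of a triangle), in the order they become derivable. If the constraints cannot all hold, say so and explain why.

The constraints are consistent. Derivable facts, in order:
After 1 step:
- AI = 3·√13
- BK ≈ 12.56
- MA ≈ 20.38
- ∠ABE = 33.56°
- ∠AEB = 95.74°
- ∠BAE = 50.7°
After 2 steps:
- ∠AIB = 56.31°
- ∠AMB = 18.19°
- ∠BAI = 33.69°
- ∠BAM = 26.81°
- ∠BKI = 13.82°
- ∠IBK = 16.18°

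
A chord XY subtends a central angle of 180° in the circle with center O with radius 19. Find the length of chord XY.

Chord = 2(19) sin(90°) = 38

38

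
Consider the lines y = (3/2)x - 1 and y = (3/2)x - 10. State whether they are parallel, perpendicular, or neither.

Slope of line 1: m1 = 3/2
Slope of line 2: m2 = 3/2
Two lines are parallel if and only if they have equal slopes (or both are vertical).
Here m1 = m2 = 3/2, confirming the lines are parallel.

Parallel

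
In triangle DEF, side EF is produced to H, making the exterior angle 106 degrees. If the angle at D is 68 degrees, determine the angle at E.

By the exterior angle theorem: exterior angle = sum of remote interior angles.
106 = 68 + angle E
angle E = 106 - 68 = 38 degrees

38 degrees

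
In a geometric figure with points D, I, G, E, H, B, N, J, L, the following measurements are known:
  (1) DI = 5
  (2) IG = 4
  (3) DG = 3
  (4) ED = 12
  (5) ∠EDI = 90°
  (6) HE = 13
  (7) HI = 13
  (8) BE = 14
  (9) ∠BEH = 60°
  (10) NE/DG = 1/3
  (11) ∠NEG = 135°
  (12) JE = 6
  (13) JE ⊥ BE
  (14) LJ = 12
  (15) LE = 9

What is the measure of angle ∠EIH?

Step 1: By the law of cosines on triangle IDE: IE² = 5² + 12² − 2·5·12·cos(90°) = 169, so IE = 13.
Step 2: By the inverse law of cosines on triangle EIH: cos(∠EIH) = (13² + 13² − 13²) / (2·13·13) = 169/338 = 0.5, so ∠EIH = 60°.

Therefore, the measure of angle ∠EIH = 60°.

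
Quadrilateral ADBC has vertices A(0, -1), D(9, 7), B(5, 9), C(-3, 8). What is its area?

Shoelace: sum of cross terms = 125, Area = (1/2)|125| = 125/2

125/2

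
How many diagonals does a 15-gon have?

Each of the 15 vertices connects to 12 non-adjacent vertices via diagonals.
Total connections = 15 × 12 = 180, but each diagonal is counted twice.
Number of diagonals = 180 / 2 = 90.

90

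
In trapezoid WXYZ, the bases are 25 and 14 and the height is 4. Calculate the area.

Area = (25 + 14) * 4 / 2 = 156 / 2 = 78

78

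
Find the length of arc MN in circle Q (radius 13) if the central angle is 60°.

Arc length = 2π(13)(1/6) = 13*pi/3

13*pi/3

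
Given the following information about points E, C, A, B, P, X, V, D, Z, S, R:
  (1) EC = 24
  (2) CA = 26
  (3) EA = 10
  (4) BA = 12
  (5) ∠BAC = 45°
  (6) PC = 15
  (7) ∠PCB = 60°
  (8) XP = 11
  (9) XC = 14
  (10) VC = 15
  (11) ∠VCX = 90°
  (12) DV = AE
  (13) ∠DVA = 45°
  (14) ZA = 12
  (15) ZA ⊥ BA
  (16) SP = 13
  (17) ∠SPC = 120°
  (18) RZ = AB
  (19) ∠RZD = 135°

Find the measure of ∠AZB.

Step 1: By the law of cosines on triangle ZAB: ZB² = 12² + 12² − 2·12·12·cos(90°) = 288, so ZB = 12·√2.
Step 2: By the inverse law of cosines on triangle AZB: cos(∠AZB) = (12² + (12·√2)² − 12²) / (2·12·12·√2) = 288/407.29 = 0.7071, so ∠AZB = 45°.

Therefore, the measure of angle ∠AZB = 45°.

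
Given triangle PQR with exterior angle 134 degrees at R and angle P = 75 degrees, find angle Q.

By the exterior angle theorem: exterior angle = sum of remote interior angles.
134 = 75 + angle Q
angle Q = 134 - 75 = 59 degrees

59 degrees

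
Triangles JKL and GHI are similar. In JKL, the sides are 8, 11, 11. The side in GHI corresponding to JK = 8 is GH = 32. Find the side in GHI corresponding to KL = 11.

k = 32/8 = 4. HI = 4 * 11 = 44.

44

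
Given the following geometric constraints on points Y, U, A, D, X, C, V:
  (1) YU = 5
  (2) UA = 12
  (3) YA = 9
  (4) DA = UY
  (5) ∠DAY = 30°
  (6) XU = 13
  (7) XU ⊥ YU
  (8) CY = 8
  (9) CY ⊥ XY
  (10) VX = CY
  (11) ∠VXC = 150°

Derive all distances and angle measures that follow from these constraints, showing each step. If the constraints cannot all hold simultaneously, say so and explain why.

The constraints are consistent.

From the given relations:
  DA = UY = 5
  VX = CY = 8

Step 1: From YA = 9, AD = 5, and ∠YAD = 30°, by the law of cosines:
  YD² = YA² + AD² - 2·YA·AD·cos(30°) = 81 + 25 - 77.94 = 28.06
  YD ≈ 5.3

Step 2: From YU = 5, UX = 13, and ∠YUX = 90°, by the law of cosines:
  YX² = YU² + UX² - 2·YU·UX·cos(90°) = 25 + 169 - 0 = 194
  YX = √194

Step 3: From YA = 9, YU = 5, AU = 12, by the inverse law of cosines:
  cos(∠AYU) = (YA² + YU² - AU²) / (2·YA·YU)
  ∠AYU = 114.97°

Step 4: From UA = 12, UY = 5, AY = 9, by the inverse law of cosines:
  cos(∠AUY) = (UA² + UY² - AY²) / (2·UA·UY)
  ∠AUY = 42.83°

Step 5: From AU = 12, AY = 9, UY = 5, by the inverse law of cosines:
  cos(∠UAY) = (AU² + AY² - UY²) / (2·AU·AY)
  ∠UAY = 22.19°

Step 6: From XY = √194, YC = 8, and ∠XYC = 90°, by the law of cosines:
  XC² = XY² + YC² - 2·XY·YC·cos(90°) = 194 + 64 - 0 = 258
  XC ≈ 16.06

Step 7: From YA = 9, YD = 5.3, AD = 5, by the inverse law of cosines:
  cos(∠AYD) = (YA² + YD² - AD²) / (2·YA·YD)
  ∠AYD = 28.16°

Step 8: From YU = 5, YX = √194, UX = 13, by the inverse law of cosines:
  cos(∠UYX) = (YU² + YX² - UX²) / (2·YU·YX)
  ∠UYX = 68.96°

Step 9: From DA = 5, DY = 5.3, AY = 9, by the inverse law of cosines:
  cos(∠ADY) = (DA² + DY² - AY²) / (2·DA·DY)
  ∠ADY = 121.84°

Step 10: From XU = 13, XY = √194, UY = 5, by the inverse law of cosines:
  cos(∠UXY) = (XU² + XY² - UY²) / (2·XU·XY)
  ∠UXY = 21.04°

Step 11: From CX = 16.06, XV = 8, and ∠CXV = 150°, by the law of cosines:
  CV² = CX² + XV² - 2·CX·XV·cos(150°) = 258 + 64 + 222.6 = 544.6
  CV ≈ 23.34

Step 12: From XC = 16.06, XY = √194, CY = 8, by the inverse law of cosines:
  cos(∠CXY) = (XC² + XY² - CY²) / (2·XC·XY)
  ∠CXY = 29.87°

Step 13: From CX = 16.06, CY = 8, XY = √194, by the inverse law of cosines:
  cos(∠XCY) = (CX² + CY² - XY²) / (2·CX·CY)
  ∠XCY = 60.13°

Step 14: From CV = 23.34, CX = 16.06, VX = 8, by the inverse law of cosines:
  cos(∠VCX) = (CV² + CX² - VX²) / (2·CV·CX)
  ∠VCX = 9.87°

Step 15: From VC = 23.34, VX = 8, CX = 16.06, by the inverse law of cosines:
  cos(∠CVX) = (VC² + VX² - CX²) / (2·VC·VX)
  ∠CVX = 20.13°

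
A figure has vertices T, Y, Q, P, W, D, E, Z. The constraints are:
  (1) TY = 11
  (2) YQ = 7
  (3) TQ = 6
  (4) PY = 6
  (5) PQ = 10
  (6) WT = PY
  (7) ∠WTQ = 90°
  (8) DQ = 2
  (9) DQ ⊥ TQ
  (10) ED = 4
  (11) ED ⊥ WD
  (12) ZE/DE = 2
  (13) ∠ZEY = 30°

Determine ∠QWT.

From the given relations: WT = PY = 6.
Step 1: By the law of cosines on triangle WTQ: WQ² = 6² + 6² − 2·6·6·cos(90°) = 72, so WQ = 6·√2.
Step 2: By the inverse law of cosines on triangle QWT: cos(∠QWT) = ((6·√2)² + 6² − 6²) / (2·6·√2·6) = 72/101.82 = 0.7071, so ∠QWT = 45°.

Therefore, the measure of angle ∠QWT = 45°.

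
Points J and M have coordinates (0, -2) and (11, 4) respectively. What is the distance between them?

d = sqrt((11 - 0)^2 + (4 - -2)^2)
d = sqrt(11^2 + 6^2)
d = sqrt(121 + 36)
d = sqrt(157)

sqrt(157)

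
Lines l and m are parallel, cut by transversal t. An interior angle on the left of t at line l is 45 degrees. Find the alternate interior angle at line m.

Alternate interior angles lie on opposite sides of the transversal, between the parallel lines.
By the alternate interior angle theorem, they are equal: 45 degrees.

45 degrees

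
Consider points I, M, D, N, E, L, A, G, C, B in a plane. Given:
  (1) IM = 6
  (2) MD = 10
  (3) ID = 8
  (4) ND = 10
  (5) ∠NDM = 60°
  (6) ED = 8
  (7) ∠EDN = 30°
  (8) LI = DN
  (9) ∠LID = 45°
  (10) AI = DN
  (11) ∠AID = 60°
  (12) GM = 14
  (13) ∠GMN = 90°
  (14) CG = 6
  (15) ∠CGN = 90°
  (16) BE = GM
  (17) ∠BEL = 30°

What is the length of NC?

Step 1: By the law of cosines on triangle NDM: NM² = 10² + 10² − 2·10·10·cos(60°) = 100, so NM = 10.
Step 2: By the law of cosines on triangle GMN: GN² = 14² + 10² − 2·14·10·cos(90°) = 296, so GN = 2·√74.
Step 3: By the law of cosines on triangle NGC: NC² = (2·√74)² + 6² − 2·2·√74·6·cos(90°) = 332, so NC = 2·√83.

Therefore, the length of NC = 2·√83.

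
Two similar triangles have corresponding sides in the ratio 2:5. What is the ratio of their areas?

Area scales with the square of linear dimensions. If every length is multiplied by 2/5, then the area is multiplied by (2/5)^2 = 4/25.
The area ratio is 4:25.

4:25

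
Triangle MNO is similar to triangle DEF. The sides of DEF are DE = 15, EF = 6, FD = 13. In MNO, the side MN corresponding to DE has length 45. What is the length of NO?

k = 45/15 = 3. NO = 3 * 6 = 18.

18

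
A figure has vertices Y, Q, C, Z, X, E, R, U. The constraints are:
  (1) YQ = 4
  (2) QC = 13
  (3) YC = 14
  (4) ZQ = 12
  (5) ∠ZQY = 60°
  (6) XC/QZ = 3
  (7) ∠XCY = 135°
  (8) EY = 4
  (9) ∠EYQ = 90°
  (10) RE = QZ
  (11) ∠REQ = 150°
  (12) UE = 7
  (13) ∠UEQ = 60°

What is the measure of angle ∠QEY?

Step 1: By the law of cosines on triangle EYQ: EQ² = 4² + 4² − 2·4·4·cos(90°) = 32, so EQ = 4·√2.
Step 2: By the inverse law of cosines on triangle QEY: cos(∠QEY) = ((4·√2)² + 4² − 4²) / (2·4·√2·4) = 32/45.25 = 0.7071, so ∠QEY = 45°.

Therefore, the measure of angle ∠QEY = 45°.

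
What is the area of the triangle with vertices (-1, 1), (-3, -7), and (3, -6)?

Shoelace: Area = (1/2)|-1(-7--6) + -3(-6-1) + 3(1--7)| = (1/2)(46) = 23

23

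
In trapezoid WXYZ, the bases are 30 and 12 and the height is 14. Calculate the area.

Area = (30 + 12) * 14 / 2 = 588 / 2 = 294

294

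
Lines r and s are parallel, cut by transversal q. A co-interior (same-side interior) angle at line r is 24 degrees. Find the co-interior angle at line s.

Co-interior (same-side interior) angles are between the parallel lines on the same side of the transversal.
Unlike corresponding or alternate interior angles, they are supplementary rather than equal.
So the angle = 180 - 24 = 156 degrees.

156 degrees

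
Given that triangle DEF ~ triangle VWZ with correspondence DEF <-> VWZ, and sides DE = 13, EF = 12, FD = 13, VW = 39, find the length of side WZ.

Similar triangles have proportional sides. Setting up the proportion:
VW / DE = WZ / EF
39 / 13 = WZ / 12
WZ = 12 * 39 / 13 = 36.

36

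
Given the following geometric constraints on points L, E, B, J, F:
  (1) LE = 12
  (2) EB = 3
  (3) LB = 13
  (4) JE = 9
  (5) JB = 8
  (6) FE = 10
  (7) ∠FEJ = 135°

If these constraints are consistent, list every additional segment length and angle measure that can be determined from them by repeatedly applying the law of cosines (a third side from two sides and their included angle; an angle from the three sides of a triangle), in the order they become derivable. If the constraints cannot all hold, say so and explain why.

The constraints are consistent. Derivable facts, in order:
After 1 step:
- JF ≈ 17.56
- ∠BEJ = 61.22°
- ∠BEL = 102.84°
- ∠BJE = 19.19°
- ∠BLE = 13°
- ∠EBJ = 99.59°
- ∠EBL = 64.16°
After 2 steps:
- ∠EFJ = 21.25°
- ∠EJF = 23.75°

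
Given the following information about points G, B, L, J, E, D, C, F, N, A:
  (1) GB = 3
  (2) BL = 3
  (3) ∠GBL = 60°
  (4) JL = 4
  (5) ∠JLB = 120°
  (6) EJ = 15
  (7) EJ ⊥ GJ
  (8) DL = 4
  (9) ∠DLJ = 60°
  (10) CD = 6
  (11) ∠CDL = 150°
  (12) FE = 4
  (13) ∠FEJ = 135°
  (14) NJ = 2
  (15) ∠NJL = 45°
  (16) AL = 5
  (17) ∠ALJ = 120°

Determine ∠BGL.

Step 1: By the law of cosines on triangle GBL: GL² = 3² + 3² − 2·3·3·cos(60°) = 9, so GL = 3.
Step 2: By the inverse law of cosines on triangle BGL: cos(∠BGL) = (3² + 3² − 3²) / (2·3·3) = 9/18 = 0.5, so ∠BGL = 60°.

Therefore, the measure of angle ∠BGL = 60°.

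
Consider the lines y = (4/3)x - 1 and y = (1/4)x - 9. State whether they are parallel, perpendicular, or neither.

Slope of line 1: m1 = 4/3
Slope of line 2: m2 = 1/4
For parallel lines we need equal slopes: 4/3 != 1/4.
For perpendicular lines we need m1*m2 = -1: (4/3)(1/4) = 1/3 != -1.
Since neither condition holds, the lines are neither parallel nor perpendicular.

Neither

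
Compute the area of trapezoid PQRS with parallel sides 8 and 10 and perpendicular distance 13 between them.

A trapezoid's area equals the midsegment times the height.
The midsegment is (8 + 10) / 2 = 9.
Area = 9 * 13 = 117.

117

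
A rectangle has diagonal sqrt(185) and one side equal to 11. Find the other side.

Using the Pythagorean theorem: d^2 = a^2 + b^2
b^2 = d^2 - a^2
b^2 = 185 - 121
b^2 = 64
b = sqrt(64) = 8

8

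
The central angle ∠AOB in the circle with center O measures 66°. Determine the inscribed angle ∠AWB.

By the inscribed angle theorem, the inscribed angle is half the central angle.
Inscribed angle = 66° / 2 = 33°

33°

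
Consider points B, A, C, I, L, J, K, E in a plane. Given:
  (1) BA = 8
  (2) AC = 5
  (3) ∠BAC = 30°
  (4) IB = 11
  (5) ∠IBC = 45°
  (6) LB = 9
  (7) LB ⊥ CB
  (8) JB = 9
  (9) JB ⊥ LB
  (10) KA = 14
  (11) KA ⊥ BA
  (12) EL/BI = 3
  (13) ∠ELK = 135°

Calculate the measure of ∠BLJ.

Step 1: By the law of cosines on triangle LBJ: LJ² = 9² + 9² − 2·9·9·cos(90°) = 162, so LJ = 9·√2.
Step 2: By the inverse law of cosines on triangle BLJ: cos(∠BLJ) = (9² + (9·√2)² − 9²) / (2·9·9·√2) = 162/229.1 = 0.7071, so ∠BLJ = 45°.

Therefore, the measure of angle ∠BLJ = 45°.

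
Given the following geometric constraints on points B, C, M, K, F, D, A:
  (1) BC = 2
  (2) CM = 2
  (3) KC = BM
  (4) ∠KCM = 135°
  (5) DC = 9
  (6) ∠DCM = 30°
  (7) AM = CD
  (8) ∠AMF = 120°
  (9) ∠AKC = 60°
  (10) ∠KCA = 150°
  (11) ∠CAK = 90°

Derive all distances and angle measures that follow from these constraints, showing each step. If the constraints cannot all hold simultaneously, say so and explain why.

These constraints are not satisfiable: (9), (10) and (11) are the three interior angles of triangle AKC, which must sum to 180°, but 60° + 150° + 90° = 300°. No planar figure meets all of them, so nothing further can be derived.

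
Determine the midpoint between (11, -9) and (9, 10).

The midpoint is the average of the coordinates:
x: (11 + 9)/2 = 10
y: (-9 + 10)/2 = 1/2
Midpoint = (10, 1/2)

(10, 1/2)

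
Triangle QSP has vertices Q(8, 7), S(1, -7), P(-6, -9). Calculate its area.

Using the Shoelace formula for a triangle:
Area = (1/2)|x0(y1 - y2) + x1(y2 - y0) + x2(y0 - y1)|
Area = (1/2)|8(-7 - -9) + 1(-9 - 7) + -6(7 - -7)|
Area = (1/2)|16 + -16 + -84|
Area = (1/2)|-84|
Area = (1/2)(84)
Area = 42

42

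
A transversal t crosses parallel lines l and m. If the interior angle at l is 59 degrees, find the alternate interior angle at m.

Alternate interior angles formed by parallel lines and a transversal are equal.
The given angle is 59 degrees.
The alternate interior angle = 59 degrees.

59 degrees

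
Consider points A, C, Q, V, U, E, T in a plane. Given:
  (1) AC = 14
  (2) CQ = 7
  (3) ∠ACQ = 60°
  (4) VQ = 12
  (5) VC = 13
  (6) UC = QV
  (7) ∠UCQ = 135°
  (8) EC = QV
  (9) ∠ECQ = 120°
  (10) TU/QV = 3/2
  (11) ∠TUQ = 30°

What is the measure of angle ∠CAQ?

Step 1: By the law of cosines on triangle ACQ: AQ² = 14² + 7² − 2·14·7·cos(60°) = 147, so AQ = 7·√3.
Step 2: By the inverse law of cosines on triangle CAQ: cos(∠CAQ) = (14² + (7·√3)² − 7²) / (2·14·7·√3) = 294/339.48 = 0.866, so ∠CAQ = 30°.

Therefore, the measure of angle ∠CAQ = 30°.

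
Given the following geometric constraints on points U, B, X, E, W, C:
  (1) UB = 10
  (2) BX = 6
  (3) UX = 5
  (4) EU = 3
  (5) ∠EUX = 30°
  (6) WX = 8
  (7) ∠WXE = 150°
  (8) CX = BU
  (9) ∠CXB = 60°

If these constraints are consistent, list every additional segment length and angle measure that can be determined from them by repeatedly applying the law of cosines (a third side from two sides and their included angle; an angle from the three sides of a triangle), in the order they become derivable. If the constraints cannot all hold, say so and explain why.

The constraints are consistent. Derivable facts, in order:
After 1 step:
- BC = 2·√19
- XE ≈ 2.83
- ∠BUX = 27.13°
- ∠BXU = 130.54°
- ∠UBX = 22.33°
After 2 steps:
- EW ≈ 10.55
- ∠BCX = 36.59°
- ∠CBX = 83.41°
- ∠EXU = 31.98°
- ∠UEX = 118.02°
After 3 steps:
- ∠EWX = 7.71°
- ∠WEX = 22.29°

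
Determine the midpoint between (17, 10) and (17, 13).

The midpoint is the average of the coordinates:
x: (17 + 17)/2 = 17
y: (10 + 13)/2 = 23/2
Midpoint = (17, 23/2)

(17, 23/2)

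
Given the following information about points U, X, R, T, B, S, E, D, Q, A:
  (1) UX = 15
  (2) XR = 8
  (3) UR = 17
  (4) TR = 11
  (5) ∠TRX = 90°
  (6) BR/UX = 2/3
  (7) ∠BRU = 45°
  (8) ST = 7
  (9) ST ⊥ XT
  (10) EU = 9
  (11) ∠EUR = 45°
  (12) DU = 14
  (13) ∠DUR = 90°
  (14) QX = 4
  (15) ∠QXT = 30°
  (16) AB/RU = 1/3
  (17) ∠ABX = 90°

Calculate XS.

Step 1: By the law of cosines on triangle XRT: XT² = 8² + 11² − 2·8·11·cos(90°) = 185, so XT = √185.
Step 2: By the law of cosines on triangle XTS: XS² = √185² + 7² − 2·√185·7·cos(90°) = 234, so XS = 3·√26.

Therefore, the length of XS = 3·√26.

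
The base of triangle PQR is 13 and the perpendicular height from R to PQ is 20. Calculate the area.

Area = (1/2) * base * height
Area = (1/2) * 13 * 20
Area = 130

130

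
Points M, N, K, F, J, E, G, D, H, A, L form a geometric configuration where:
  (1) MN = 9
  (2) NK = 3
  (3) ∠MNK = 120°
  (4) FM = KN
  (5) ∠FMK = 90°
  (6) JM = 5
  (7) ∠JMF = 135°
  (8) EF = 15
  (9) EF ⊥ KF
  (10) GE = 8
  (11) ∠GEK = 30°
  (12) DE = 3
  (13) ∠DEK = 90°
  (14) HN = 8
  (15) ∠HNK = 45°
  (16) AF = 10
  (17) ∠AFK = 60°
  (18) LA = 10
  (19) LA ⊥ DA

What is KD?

From the given relations: FM = KN = 3.
Step 1: By the law of cosines on triangle KNM: KM² = 3² + 9² − 2·3·9·cos(120°) = 117, so KM = 3·√13.
Step 2: By the law of cosines on triangle FMK: FK² = 3² + (3·√13)² − 2·3·3·√13·cos(90°) = 126, so FK = 3·√14.
Step 3: By the law of cosines on triangle EFK: EK² = 15² + (3·√14)² − 2·15·3·√14·cos(90°) = 351, so EK = 3·√39.
Step 4: By the law of cosines on triangle KED: KD² = (3·√39)² + 3² − 2·3·√39·3·cos(90°) = 360, so KD = 6·√10.

Therefore, the length of KD = 6·√10.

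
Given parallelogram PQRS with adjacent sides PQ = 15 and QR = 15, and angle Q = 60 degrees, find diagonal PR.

Law of cosines: d^2 = 15^2 + 15^2 - 2(15)(15)cos(60°) = 225, so d = 15.

15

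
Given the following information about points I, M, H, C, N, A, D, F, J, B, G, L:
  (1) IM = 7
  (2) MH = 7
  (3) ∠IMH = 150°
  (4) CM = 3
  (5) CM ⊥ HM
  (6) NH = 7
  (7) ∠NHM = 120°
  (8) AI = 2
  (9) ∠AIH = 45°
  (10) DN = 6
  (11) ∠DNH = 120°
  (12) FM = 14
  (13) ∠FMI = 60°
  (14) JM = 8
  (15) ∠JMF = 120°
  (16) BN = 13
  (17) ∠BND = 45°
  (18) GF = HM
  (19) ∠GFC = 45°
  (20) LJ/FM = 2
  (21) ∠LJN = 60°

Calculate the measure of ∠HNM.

Step 1: By the law of cosines on triangle NHM: NM² = 7² + 7² − 2·7·7·cos(120°) = 147, so NM = 7·√3.
Step 2: By the inverse law of cosines on triangle HNM: cos(∠HNM) = (7² + (7·√3)² − 7²) / (2·7·7·√3) = 147/169.74 = 0.866, so ∠HNM = 30°.

Therefore, the measure of angle ∠HNM = 30°.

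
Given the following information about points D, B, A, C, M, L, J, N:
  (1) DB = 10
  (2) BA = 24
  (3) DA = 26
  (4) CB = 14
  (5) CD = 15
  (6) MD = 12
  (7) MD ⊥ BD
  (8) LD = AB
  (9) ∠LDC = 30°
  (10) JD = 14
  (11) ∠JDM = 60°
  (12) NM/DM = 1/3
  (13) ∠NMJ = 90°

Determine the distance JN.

From the given relations: NM = 1/3·DM = 1/3·12 = 4.
Step 1: By the law of cosines on triangle JDM: JM² = 14² + 12² − 2·14·12·cos(60°) = 172, so JM = 2·√43.
Step 2: By the law of cosines on triangle JMN: JN² = (2·√43)² + 4² − 2·2·√43·4·cos(90°) = 188, so JN = 2·√47.

Therefore, the length of JN = 2·√47.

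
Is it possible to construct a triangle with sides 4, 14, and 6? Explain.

Check the triangle inequality: 4 + 6 = 10 ≤ 14.
Since the sum of two sides does not exceed the third, no triangle can be formed.

No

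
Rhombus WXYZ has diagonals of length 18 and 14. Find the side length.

Half-diagonals are 9 and 7. side = sqrt(9^2 + 7^2) = sqrt(130)

sqrt(130)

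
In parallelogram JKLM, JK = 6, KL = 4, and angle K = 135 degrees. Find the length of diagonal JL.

Using the law of cosines:
d^2 = 6^2 + 4^2 - 2(6)(4)cos(135 degrees)
d^2 = 36 + 16 - 48*-sqrt(2)/2
d^2 = 24*sqrt(2) + 52
d = 2*sqrt(6*sqrt(2) + 13)

2*sqrt(6*sqrt(2) + 13)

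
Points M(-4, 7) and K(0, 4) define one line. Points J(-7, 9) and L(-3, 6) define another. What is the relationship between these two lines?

Slope of line 1: m1 = (4 - 7)/(0 - -4) = -3/4 = -3/4
Slope of line 2: m2 = (6 - 9)/(-3 - -7) = -3/4 = -3/4
Since m1 = m2 = -3/4, the lines are parallel.

Parallel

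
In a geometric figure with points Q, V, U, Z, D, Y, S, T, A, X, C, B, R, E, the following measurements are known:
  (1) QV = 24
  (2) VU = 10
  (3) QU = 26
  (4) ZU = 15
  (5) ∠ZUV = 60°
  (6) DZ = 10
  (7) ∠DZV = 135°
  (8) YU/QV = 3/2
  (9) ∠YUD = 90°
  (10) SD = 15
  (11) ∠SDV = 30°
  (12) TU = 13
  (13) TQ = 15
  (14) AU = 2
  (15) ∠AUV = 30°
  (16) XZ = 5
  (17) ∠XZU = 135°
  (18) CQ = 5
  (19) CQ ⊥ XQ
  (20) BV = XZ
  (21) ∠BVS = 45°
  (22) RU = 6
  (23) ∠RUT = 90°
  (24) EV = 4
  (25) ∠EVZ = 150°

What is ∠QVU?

Step 1: By the inverse law of cosines on triangle QVU: cos(∠QVU) = (24² + 10² − 26²) / (2·24·10) = 0/480 = 0, so ∠QVU = 90°.

Therefore, the measure of angle ∠QVU = 90°.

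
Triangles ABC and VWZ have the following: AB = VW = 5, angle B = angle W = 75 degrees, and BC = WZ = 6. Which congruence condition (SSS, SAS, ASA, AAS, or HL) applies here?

Consider the given information: AB = VW = 5, angle B = angle W = 75 degrees, and BC = WZ = 6
This is not SSS or HL: SSS requires all three pairs of sides, but we don't have that. HL only applies to right triangles with matching hypotenuse and leg.
The correct criterion is SAS. Two pairs of corresponding sides and the included angle are equal (Side-Angle-Side).

SAS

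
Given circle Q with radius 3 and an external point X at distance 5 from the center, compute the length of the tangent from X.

Let T be the point of tangency. Then QT ⊥ XT (radius ⊥ tangent).
In right triangle QTX: QX² = QT² + XT²
5² = 3² + XT²
XT² = 16, XT = 4

4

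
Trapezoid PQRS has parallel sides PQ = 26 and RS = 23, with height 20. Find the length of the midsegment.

The midsegment of a trapezoid = (base1 + base2) / 2
midsegment = (26 + 23) / 2
midsegment = 49 / 2
midsegment = 49/2

49/2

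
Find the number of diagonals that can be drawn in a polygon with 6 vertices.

The number of diagonals in an n-gon is n(n - 3)/2.
For n = 6: 6(6 - 3)/2 = 6 × 3 / 2 = 9.

9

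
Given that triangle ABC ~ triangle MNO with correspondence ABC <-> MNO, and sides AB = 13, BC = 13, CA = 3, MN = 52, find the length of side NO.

k = 52/13 = 4. NO = 4 * 13 = 52.

52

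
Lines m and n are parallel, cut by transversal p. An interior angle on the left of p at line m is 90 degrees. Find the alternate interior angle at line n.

Alternate interior angles lie on opposite sides of the transversal, between the parallel lines.
By the alternate interior angle theorem, they are equal: 90 degrees.

90 degrees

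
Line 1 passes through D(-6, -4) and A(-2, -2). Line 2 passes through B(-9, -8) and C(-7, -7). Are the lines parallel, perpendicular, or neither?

Slope of line 1: m1 = (-2 - -4)/(-2 - -6) = 2/4 = 1/2
Slope of line 2: m2 = (-7 - -8)/(-7 - -9) = 1/2 = 1/2
Since m1 = m2 = 1/2, the lines are parallel.

Parallel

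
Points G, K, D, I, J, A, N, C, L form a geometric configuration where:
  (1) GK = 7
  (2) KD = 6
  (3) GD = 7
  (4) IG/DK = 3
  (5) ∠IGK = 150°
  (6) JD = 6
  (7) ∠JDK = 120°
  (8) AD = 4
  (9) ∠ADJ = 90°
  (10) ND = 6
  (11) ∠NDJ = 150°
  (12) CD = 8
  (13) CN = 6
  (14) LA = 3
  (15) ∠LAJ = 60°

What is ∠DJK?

Step 1: By the law of cosines on triangle JDK: JK² = 6² + 6² − 2·6·6·cos(120°) = 108, so JK = 6·√3.
Step 2: By the inverse law of cosines on triangle DJK: cos(∠DJK) = (6² + (6·√3)² − 6²) / (2·6·6·√3) = 108/124.71 = 0.866, so ∠DJK = 30°.

Therefore, the measure of angle ∠DJK = 30°.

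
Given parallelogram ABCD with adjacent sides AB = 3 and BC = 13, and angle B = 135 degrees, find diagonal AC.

The diagonal of a parallelogram can be found by treating two adjacent sides and the diagonal as a triangle.
Applying the law of cosines with sides 3, 13 and included angle 135°:
d^2 = 9 + 169 - 78*cos(135°) = 39*sqrt(2) + 178
d = sqrt(39*sqrt(2) + 178)

sqrt(39*sqrt(2) + 178)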